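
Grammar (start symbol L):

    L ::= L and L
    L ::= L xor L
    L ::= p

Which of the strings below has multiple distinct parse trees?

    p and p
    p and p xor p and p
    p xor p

p and p: 1 tree
p and p xor p and p: 5 trees
p xor p: 1 tree

p and p xor p and p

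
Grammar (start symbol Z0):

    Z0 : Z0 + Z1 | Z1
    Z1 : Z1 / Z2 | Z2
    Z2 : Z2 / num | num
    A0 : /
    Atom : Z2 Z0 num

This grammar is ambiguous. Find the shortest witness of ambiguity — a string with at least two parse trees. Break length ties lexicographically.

length 1: no string has ≥2 trees
length 3: num / num has 2 parse trees

Two derivations of num / num:
  Z0 ⇒ Z1 ⇒ Z1 / Z2 ⇒ Z2 / Z2 ⇒ num / Z2 ⇒ num / num
  Z0 ⇒ Z1 ⇒ Z2 ⇒ Z2 / num ⇒ num / num

num / num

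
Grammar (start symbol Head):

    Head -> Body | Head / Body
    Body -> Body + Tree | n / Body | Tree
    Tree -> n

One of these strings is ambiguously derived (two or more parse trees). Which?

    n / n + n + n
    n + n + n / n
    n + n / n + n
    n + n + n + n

n / n + n + n

n / n + n + n: 4 trees
n + n + n / n: 1 tree
n + n / n + n: 1 tree
n + n + n + n: 1 tree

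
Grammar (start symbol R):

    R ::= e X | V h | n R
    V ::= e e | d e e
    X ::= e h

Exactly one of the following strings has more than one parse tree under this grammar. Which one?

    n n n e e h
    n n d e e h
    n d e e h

n n n e e h

n n n e e h: 2 trees
n n d e e h: 1 tree
n d e e h: 1 tree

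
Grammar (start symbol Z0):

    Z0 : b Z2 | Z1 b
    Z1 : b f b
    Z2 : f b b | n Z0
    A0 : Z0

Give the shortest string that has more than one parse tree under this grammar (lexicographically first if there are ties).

length 4: b f b b has 2 parse trees

Two derivations of b f b b:
  Z0 ⇒ b Z2 ⇒ b f b b
  Z0 ⇒ Z1 b ⇒ b f b b

b f b b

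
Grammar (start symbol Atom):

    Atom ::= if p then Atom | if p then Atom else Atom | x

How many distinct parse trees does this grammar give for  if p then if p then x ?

Parse trees for if p then if p then x:
  [Atom if p then [Atom if p then [Atom x]]]

1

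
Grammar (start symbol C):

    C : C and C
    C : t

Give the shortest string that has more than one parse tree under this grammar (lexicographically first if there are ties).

length 1: no string has ≥2 trees
length 3: no string has ≥2 trees
length 5: t and t and t has 2 parse trees

Two derivations of t and t and t:
  C ⇒ C and C ⇒ C and C and C ⇒ t and C and C ⇒ t and t and C ⇒ t and t and t
  C ⇒ C and C ⇒ t and C ⇒ t and C and C ⇒ t and t and C ⇒ t and t and t

t and t and t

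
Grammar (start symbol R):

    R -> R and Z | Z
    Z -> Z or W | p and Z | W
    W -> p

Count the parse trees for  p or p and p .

Parse trees for p or p and p:
  [R [R [Z [Z [W p]] or [W p]]] and [Z [W p]]]

1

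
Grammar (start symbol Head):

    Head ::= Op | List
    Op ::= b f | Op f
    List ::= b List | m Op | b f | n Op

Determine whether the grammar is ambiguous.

Witness: b f

Derivation 1: Head ⇒ Op ⇒ b f
Derivation 2: Head ⇒ List ⇒ b f

Two distinct leftmost derivations for the same string.

Ambiguous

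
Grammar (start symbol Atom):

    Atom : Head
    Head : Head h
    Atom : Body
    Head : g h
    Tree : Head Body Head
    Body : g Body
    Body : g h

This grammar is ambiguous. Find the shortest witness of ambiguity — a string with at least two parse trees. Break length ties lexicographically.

length 2: g h has 2 parse trees

Two derivations of g h:
  Atom ⇒ Head ⇒ g h
  Atom ⇒ Body ⇒ g h

g h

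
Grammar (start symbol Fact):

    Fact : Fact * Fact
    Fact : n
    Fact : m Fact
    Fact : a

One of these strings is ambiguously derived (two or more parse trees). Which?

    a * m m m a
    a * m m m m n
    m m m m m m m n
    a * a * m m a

a * a * m m a

a * m m m a: 1 tree
a * m m m m n: 1 tree
m m m m m m m n: 1 tree
a * a * m m a: 2 trees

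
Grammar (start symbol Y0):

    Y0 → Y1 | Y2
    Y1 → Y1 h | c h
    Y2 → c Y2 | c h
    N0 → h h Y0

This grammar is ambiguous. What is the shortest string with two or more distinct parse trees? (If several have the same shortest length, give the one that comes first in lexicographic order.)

c h

length 2: c h has 2 parse trees

Two derivations of c h:
  Y0 ⇒ Y1 ⇒ c h
  Y0 ⇒ Y2 ⇒ c h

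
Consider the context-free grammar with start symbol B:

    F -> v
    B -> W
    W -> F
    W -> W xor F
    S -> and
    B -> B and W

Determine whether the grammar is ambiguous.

Only B, W, F are reachable from B; ignoring the rest: The grammar is stratified — B handles 'and' (left-recursive), W handles 'xor', F atoms. Each operator has a fixed associativity and precedence level, so every string has one parse.

Unambiguous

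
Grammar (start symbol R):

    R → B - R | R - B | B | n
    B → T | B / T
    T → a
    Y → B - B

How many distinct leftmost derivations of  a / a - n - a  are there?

Parse trees for a / a - n - a:
  [R [B [B [T a]] / [T a]] - [R [R n] - [B [T a]]]]
  [R [R [B [B [T a]] / [T a]] - [R n]] - [B [T a]]]

2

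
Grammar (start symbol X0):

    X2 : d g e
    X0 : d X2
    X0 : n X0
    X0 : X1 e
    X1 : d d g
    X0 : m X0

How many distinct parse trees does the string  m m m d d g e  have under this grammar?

2

Parse trees for m m m d d g e:
  [X0 m [X0 m [X0 m [X0 d [X2 d g e]]]]]
  [X0 m [X0 m [X0 m [X0 [X1 d d g] e]]]]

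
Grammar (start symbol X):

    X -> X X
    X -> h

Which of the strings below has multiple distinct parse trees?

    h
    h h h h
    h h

h h h h

h: 1 tree
h h h h: 5 trees
h h: 1 tree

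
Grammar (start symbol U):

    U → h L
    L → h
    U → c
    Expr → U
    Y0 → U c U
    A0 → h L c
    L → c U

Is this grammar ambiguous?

Unambiguous

Only U, L are reachable from U; ignoring the rest: Restricted to the reachable nonterminals, every rule has the form A → t or A → t B, and no two rules for the same A share a first terminal. The grammar encodes a DFA — one run per string.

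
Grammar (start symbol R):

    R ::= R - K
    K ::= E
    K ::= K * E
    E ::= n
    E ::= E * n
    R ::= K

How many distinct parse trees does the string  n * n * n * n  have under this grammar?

Parse trees for n * n * n * n:
  [R [K [E [E [E [E n] * n] * n] * n]]]
  [R [K [K [E n]] * [E [E [E n] * n] * n]]]
  [R [K [K [E [E n] * n]] * [E [E n] * n]]]
  [R [K [K [K [E n]] * [E n]] * [E [E n] * n]]]
  [R [K [K [E [E [E n] * n] * n]] * [E n]]]
  [R [K [K [K [E n]] * [E [E n] * n]] * [E n]]]
  [R [K [K [K [E [E n] * n]] * [E n]] * [E n]]]
  [R [K [K [K [K [E n]] * [E n]] * [E n]] * [E n]]]

8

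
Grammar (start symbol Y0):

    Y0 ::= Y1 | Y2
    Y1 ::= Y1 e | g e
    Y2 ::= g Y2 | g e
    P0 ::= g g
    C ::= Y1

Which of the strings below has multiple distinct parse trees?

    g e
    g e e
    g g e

g e

g e: 2 trees
g e e: 1 tree
g g e: 1 tree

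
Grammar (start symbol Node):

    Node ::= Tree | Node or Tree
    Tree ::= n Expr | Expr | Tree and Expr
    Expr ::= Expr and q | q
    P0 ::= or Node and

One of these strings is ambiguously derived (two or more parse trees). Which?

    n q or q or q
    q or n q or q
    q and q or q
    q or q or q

n q or q or q: 1 tree
q or n q or q: 1 tree
q and q or q: 2 trees
q or q or q: 1 tree

q and q or q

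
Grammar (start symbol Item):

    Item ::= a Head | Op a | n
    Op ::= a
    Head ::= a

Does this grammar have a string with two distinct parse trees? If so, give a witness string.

Witness: a a

Derivation 1: Item ⇒ a Head ⇒ a a
Derivation 2: Item ⇒ Op a ⇒ a a

Two distinct leftmost derivations for the same string.

Ambiguous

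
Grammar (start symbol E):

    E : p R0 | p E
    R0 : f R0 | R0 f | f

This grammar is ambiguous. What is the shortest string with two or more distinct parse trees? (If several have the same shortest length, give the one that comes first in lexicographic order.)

p f f

length 2: no string has ≥2 trees
length 3: p f f has 2 parse trees

Two derivations of p f f:
  E ⇒ p R0 ⇒ p f R0 ⇒ p f f
  E ⇒ p R0 ⇒ p R0 f ⇒ p f f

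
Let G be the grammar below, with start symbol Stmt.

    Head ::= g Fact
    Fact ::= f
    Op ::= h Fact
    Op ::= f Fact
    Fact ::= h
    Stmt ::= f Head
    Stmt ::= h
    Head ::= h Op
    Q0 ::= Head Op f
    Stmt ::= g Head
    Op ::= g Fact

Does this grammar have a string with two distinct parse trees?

(Q0 is unreachable from Stmt, so its rules don't affect L(Stmt).) The reachable rules are right-linear with at most one rule per (nonterminal, next-terminal) pair. Each input token forces the next rule, so parsing is deterministic.

Unambiguous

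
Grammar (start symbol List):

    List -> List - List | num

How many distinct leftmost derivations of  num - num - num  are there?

Parse trees for num - num - num:
  [List [List num] - [List [List num] - [List num]]]
  [List [List [List num] - [List num]] - [List num]]

2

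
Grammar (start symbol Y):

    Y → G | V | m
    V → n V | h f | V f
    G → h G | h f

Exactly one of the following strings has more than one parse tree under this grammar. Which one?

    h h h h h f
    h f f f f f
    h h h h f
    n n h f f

n n h f f

h h h h h f: 1 tree
h f f f f f: 1 tree
h h h h f: 1 tree
n n h f f: 3 trees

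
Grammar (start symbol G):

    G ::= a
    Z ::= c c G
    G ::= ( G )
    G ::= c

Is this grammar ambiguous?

Only G is reachable from G; ignoring the rest: L(G) is { openⁿ atom closeⁿ : n ≥ 0 }. The bracket depth fixes n, and the derivation is forced at every step.

Unambiguous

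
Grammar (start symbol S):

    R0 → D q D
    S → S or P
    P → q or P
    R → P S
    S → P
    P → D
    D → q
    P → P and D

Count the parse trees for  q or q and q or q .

3

Parse trees for q or q and q or q:
  [S [S [S [P [D q]]] or [P [P [D q]] and [D q]]] or [P [D q]]]
  [S [S [P q or [P [P [D q]] and [D q]]]] or [P [D q]]]
  [S [S [P [P q or [P [D q]]] and [D q]]] or [P [D q]]]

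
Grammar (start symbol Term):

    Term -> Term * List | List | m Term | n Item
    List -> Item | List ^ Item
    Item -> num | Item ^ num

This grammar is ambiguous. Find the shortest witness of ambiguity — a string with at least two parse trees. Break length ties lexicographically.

length 1: no string has ≥2 trees
length 2: no string has ≥2 trees
length 3: num ^ num has 2 parse trees

Two derivations of num ^ num:
  Term ⇒ List ⇒ Item ⇒ Item ^ num ⇒ num ^ num
  Term ⇒ List ⇒ List ^ Item ⇒ Item ^ Item ⇒ num ^ Item ⇒ num ^ num

num ^ num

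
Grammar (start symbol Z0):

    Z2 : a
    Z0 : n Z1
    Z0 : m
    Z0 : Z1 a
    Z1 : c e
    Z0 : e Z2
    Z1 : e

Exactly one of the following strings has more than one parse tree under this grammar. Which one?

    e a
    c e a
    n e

e a

e a: 2 trees
c e a: 1 tree
n e: 1 tree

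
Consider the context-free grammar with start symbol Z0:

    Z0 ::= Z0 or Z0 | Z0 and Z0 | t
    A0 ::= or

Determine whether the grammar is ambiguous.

Witness: t and t and t

Derivation 1: Z0 ⇒ Z0 and Z0 ⇒ Z0 and Z0 and Z0 ⇒ t and Z0 and Z0 ⇒ t and t and Z0 ⇒ t and t and t
Derivation 2: Z0 ⇒ Z0 and Z0 ⇒ t and Z0 ⇒ t and Z0 and Z0 ⇒ t and t and Z0 ⇒ t and t and t

Two distinct leftmost derivations for the same string.

Ambiguous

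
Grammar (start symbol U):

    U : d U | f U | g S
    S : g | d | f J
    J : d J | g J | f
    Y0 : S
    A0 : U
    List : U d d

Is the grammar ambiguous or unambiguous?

Only U, S, J are reachable from U; ignoring the rest: Restricted to the reachable nonterminals, every rule has the form A → t or A → t B, and no two rules for the same A share a first terminal. The grammar encodes a DFA — one run per string.

Unambiguous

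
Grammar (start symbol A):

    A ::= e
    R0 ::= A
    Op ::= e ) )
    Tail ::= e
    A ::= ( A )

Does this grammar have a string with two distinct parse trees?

Unambiguous

Only A is reachable from A; ignoring the rest: L(A) is { openⁿ atom closeⁿ : n ≥ 0 }. The bracket depth fixes n, and the derivation is forced at every step.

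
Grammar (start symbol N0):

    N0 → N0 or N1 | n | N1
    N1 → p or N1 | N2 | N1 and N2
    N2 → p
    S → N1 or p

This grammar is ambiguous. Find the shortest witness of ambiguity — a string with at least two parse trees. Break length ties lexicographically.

p or p

length 1: no string has ≥2 trees
length 3: p or p has 2 parse trees

Two derivations of p or p:
  N0 ⇒ N0 or N1 ⇒ N1 or N1 ⇒ N2 or N1 ⇒ p or N1 ⇒ p or N2 ⇒ p or p
  N0 ⇒ N1 ⇒ p or N1 ⇒ p or N2 ⇒ p or p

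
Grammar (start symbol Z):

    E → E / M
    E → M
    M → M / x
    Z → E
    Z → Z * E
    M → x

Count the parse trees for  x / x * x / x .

Parse trees for x / x * x / x:
  [Z [Z [E [E [M x]] / [M x]]] * [E [E [M x]] / [M x]]]
  [Z [Z [E [E [M x]] / [M x]]] * [E [M [M x] / x]]]
  [Z [Z [E [M [M x] / x]]] * [E [E [M x]] / [M x]]]
  [Z [Z [E [M [M x] / x]]] * [E [M [M x] / x]]]

4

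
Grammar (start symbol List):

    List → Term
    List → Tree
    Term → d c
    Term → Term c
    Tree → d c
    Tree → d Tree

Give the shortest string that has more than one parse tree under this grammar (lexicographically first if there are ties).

d c

length 2: d c has 2 parse trees

Two derivations of d c:
  List ⇒ Term ⇒ d c
  List ⇒ Tree ⇒ d c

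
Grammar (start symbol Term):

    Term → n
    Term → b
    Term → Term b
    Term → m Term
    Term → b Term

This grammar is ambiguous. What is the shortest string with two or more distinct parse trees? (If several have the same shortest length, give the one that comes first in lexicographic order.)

b b

length 1: no string has ≥2 trees
length 2: b b has 2 parse trees

Two derivations of b b:
  Term ⇒ Term b ⇒ b b
  Term ⇒ b Term ⇒ b b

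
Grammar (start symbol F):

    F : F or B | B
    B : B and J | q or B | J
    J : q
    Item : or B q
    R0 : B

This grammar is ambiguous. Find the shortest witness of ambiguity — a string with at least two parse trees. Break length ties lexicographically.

q or q

length 1: no string has ≥2 trees
length 3: q or q has 2 parse trees

Two derivations of q or q:
  F ⇒ F or B ⇒ B or B ⇒ J or B ⇒ q or B ⇒ q or J ⇒ q or q
  F ⇒ B ⇒ q or B ⇒ q or J ⇒ q or q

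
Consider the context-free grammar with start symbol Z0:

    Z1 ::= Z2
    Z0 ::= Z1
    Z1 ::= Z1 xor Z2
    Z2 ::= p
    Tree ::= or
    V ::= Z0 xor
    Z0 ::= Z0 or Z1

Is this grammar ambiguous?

Only Z0, Z1, Z2 are reachable from Z0; ignoring the rest: Z0 → Z0 or Z1 | Z1  ;  Z1 → Z1 xor Z2 | Z2  — a left-associative chain with Z2 at the bottom. Each string factors uniquely by precedence.

Unambiguous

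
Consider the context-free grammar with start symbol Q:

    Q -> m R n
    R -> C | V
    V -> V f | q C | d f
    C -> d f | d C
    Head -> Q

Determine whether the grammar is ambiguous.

Ambiguous

Witness: m d f n

Derivation 1: Q ⇒ m R n ⇒ m C n ⇒ m d f n
Derivation 2: Q ⇒ m R n ⇒ m V n ⇒ m d f n

Two distinct leftmost derivations for the same string.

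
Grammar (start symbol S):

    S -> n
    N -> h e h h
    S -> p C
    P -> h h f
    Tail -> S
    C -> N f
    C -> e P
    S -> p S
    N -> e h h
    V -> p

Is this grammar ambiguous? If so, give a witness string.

Ambiguous

Witness: p e h h f

Derivation 1: S ⇒ p C ⇒ p N f ⇒ p e h h f
Derivation 2: S ⇒ p C ⇒ p e P ⇒ p e h h f

Two distinct leftmost derivations for the same string.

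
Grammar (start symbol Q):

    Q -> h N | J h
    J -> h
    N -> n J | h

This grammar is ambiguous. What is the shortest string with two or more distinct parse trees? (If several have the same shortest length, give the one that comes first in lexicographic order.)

h h

length 2: h h has 2 parse trees

Two derivations of h h:
  Q ⇒ h N ⇒ h h
  Q ⇒ J h ⇒ h h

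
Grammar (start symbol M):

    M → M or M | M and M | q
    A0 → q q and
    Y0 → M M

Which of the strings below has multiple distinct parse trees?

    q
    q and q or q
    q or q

q: 1 tree
q and q or q: 2 trees
q or q: 1 tree

q and q or q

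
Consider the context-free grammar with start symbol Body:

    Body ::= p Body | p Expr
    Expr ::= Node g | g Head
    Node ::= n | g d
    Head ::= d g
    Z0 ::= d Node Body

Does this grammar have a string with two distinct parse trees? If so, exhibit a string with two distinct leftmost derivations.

Witness: p g d g

Derivation 1: Body ⇒ p Expr ⇒ p Node g ⇒ p g d g
Derivation 2: Body ⇒ p Expr ⇒ p g Head ⇒ p g d g

Two distinct leftmost derivations for the same string.

Ambiguous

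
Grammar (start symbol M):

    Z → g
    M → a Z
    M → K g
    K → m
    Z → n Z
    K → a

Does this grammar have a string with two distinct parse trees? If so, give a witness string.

Witness: a g

Derivation 1: M ⇒ a Z ⇒ a g
Derivation 2: M ⇒ K g ⇒ a g

Two distinct leftmost derivations for the same string.

Ambiguous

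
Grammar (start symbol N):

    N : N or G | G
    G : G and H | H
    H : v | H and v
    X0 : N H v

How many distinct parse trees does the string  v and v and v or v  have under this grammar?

Parse trees for v and v and v or v:
  [N [N [G [G [H v]] and [H [H v] and v]]] or [G [H v]]]
  [N [N [G [G [G [H v]] and [H v]] and [H v]]] or [G [H v]]]
  [N [N [G [G [H [H v] and v]] and [H v]]] or [G [H v]]]
  [N [N [G [H [H [H v] and v] and v]]] or [G [H v]]]

4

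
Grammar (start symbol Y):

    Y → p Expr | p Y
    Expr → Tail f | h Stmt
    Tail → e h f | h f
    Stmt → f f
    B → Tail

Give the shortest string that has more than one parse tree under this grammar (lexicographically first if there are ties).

p h f f

length 4: p h f f has 2 parse trees

Two derivations of p h f f:
  Y ⇒ p Expr ⇒ p Tail f ⇒ p h f f
  Y ⇒ p Expr ⇒ p h Stmt ⇒ p h f f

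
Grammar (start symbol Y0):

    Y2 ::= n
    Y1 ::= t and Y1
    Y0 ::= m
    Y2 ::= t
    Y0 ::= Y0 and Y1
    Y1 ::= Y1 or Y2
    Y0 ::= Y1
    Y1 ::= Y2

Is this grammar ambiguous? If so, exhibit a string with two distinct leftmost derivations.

Witness: t and n

Derivation 1: Y0 ⇒ Y0 and Y1 ⇒ Y1 and Y1 ⇒ Y2 and Y1 ⇒ t and Y1 ⇒ t and Y2 ⇒ t and n
Derivation 2: Y0 ⇒ Y1 ⇒ t and Y1 ⇒ t and Y2 ⇒ t and n

Two distinct leftmost derivations for the same string.

Ambiguous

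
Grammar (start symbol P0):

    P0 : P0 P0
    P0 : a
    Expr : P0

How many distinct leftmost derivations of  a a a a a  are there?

Parse trees for a a a a a (showing first 6 of 14):
  [P0 [P0 a] [P0 [P0 a] [P0 [P0 a] [P0 [P0 a] [P0 a]]]]]
  [P0 [P0 a] [P0 [P0 a] [P0 [P0 [P0 a] [P0 a]] [P0 a]]]]
  [P0 [P0 a] [P0 [P0 [P0 a] [P0 a]] [P0 [P0 a] [P0 a]]]]
  [P0 [P0 a] [P0 [P0 [P0 a] [P0 [P0 a] [P0 a]]] [P0 a]]]
  [P0 [P0 a] [P0 [P0 [P0 [P0 a] [P0 a]] [P0 a]] [P0 a]]]
  [P0 [P0 [P0 a] [P0 a]] [P0 [P0 a] [P0 [P0 a] [P0 a]]]]

14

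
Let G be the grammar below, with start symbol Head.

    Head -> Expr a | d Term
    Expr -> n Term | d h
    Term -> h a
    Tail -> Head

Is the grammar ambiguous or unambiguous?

Witness: d h a

Derivation 1: Head ⇒ Expr a ⇒ d h a
Derivation 2: Head ⇒ d Term ⇒ d h a

Two distinct leftmost derivations for the same string.

Ambiguous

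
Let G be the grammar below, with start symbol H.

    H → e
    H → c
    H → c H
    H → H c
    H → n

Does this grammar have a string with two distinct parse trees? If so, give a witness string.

Ambiguous

Witness: c c

Derivation 1: H ⇒ c H ⇒ c c
Derivation 2: H ⇒ H c ⇒ c c

Two distinct leftmost derivations for the same string.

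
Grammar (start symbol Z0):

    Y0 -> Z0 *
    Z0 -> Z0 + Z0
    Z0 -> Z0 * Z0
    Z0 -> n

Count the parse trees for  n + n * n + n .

5

Parse trees for n + n * n + n:
  [Z0 [Z0 n] + [Z0 [Z0 [Z0 n] * [Z0 n]] + [Z0 n]]]
  [Z0 [Z0 n] + [Z0 [Z0 n] * [Z0 [Z0 n] + [Z0 n]]]]
  [Z0 [Z0 [Z0 n] + [Z0 [Z0 n] * [Z0 n]]] + [Z0 n]]
  [Z0 [Z0 [Z0 [Z0 n] + [Z0 n]] * [Z0 n]] + [Z0 n]]
  [Z0 [Z0 [Z0 n] + [Z0 n]] * [Z0 [Z0 n] + [Z0 n]]]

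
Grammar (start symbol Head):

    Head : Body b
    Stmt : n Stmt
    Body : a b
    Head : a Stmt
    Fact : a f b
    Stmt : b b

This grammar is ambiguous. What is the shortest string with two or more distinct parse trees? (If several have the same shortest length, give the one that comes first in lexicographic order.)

a b b

length 3: a b b has 2 parse trees

Two derivations of a b b:
  Head ⇒ Body b ⇒ a b b
  Head ⇒ a Stmt ⇒ a b b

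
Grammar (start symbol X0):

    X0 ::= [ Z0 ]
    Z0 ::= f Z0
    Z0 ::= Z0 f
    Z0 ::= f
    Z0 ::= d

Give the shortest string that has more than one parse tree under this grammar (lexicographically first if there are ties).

[ f f ]

length 3: no string has ≥2 trees
length 4: [ f f ] has 2 parse trees

Two derivations of [ f f ]:
  X0 ⇒ [ Z0 ] ⇒ [ f Z0 ] ⇒ [ f f ]
  X0 ⇒ [ Z0 ] ⇒ [ Z0 f ] ⇒ [ f f ]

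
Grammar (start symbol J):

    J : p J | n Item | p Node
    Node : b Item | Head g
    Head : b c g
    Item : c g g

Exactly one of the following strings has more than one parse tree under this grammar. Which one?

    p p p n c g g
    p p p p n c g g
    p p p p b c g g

p p p n c g g: 1 tree
p p p p n c g g: 1 tree
p p p p b c g g: 2 trees

p p p p b c g g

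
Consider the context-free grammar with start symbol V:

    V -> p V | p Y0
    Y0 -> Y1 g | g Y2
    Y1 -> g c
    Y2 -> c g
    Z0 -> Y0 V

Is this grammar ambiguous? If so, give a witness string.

Ambiguous

Witness: p g c g

Derivation 1: V ⇒ p Y0 ⇒ p Y1 g ⇒ p g c g
Derivation 2: V ⇒ p Y0 ⇒ p g Y2 ⇒ p g c g

Two distinct leftmost derivations for the same string.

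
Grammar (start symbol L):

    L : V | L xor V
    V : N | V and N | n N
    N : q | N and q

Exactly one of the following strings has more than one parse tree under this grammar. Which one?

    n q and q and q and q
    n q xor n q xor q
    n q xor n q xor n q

n q and q and q and q

n q and q and q and q: 8 trees
n q xor n q xor q: 1 tree
n q xor n q xor n q: 1 tree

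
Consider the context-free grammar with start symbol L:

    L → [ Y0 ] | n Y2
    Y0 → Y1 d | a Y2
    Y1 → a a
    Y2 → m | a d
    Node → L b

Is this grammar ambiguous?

Ambiguous

Witness: [ a a d ]

Derivation 1: L ⇒ [ Y0 ] ⇒ [ Y1 d ] ⇒ [ a a d ]
Derivation 2: L ⇒ [ Y0 ] ⇒ [ a Y2 ] ⇒ [ a a d ]

Two distinct leftmost derivations for the same string.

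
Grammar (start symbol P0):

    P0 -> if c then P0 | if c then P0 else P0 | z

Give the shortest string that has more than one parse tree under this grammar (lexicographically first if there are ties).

if c then if c then z else z

length 1: no string has ≥2 trees
length 4: no string has ≥2 trees
length 6: no string has ≥2 trees
length 7: no string has ≥2 trees
length 9: if c then if c then z else z has 2 parse trees

Two derivations of if c then if c then z else z:
  P0 ⇒ if c then P0 ⇒ if c then if c then P0 else P0 ⇒ if c then if c then z else P0 ⇒ if c then if c then z else z
  P0 ⇒ if c then P0 else P0 ⇒ if c then if c then P0 else P0 ⇒ if c then if c then z else P0 ⇒ if c then if c then z else z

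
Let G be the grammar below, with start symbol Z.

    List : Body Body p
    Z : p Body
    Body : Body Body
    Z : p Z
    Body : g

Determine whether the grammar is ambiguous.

Witness: p g g g

Derivation 1: Z ⇒ p Body ⇒ p Body Body ⇒ p Body Body Body ⇒ p g Body Body ⇒ p g g Body ⇒ p g g g
Derivation 2: Z ⇒ p Body ⇒ p Body Body ⇒ p g Body ⇒ p g Body Body ⇒ p g g Body ⇒ p g g g

Two distinct leftmost derivations for the same string.

Ambiguous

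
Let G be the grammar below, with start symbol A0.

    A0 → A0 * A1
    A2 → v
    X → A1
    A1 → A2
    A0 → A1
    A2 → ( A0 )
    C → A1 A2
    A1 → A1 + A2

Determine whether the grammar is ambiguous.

Only A0, A1, A2 are reachable from A0; ignoring the rest: A0 → A0 * A1 | A1  ;  A1 → A1 + A2 | A2  — a left-associative chain with A2 at the bottom. Each string factors uniquely by precedence.

Unambiguous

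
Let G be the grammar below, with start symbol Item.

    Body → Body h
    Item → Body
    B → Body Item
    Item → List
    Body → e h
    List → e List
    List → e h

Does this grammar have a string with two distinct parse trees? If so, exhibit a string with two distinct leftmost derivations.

Ambiguous

Witness: e h

Derivation 1: Item ⇒ Body ⇒ e h
Derivation 2: Item ⇒ List ⇒ e h

Two distinct leftmost derivations for the same string.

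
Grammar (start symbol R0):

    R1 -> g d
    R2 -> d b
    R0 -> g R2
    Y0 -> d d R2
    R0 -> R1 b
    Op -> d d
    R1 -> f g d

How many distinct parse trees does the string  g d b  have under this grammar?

Parse trees for g d b:
  [R0 g [R2 d b]]
  [R0 [R1 g d] b]

2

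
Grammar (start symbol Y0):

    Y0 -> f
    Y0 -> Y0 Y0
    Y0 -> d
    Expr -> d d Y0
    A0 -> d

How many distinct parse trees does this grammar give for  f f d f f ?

Parse trees for f f d f f (showing first 6 of 14):
  [Y0 [Y0 f] [Y0 [Y0 f] [Y0 [Y0 d] [Y0 [Y0 f] [Y0 f]]]]]
  [Y0 [Y0 f] [Y0 [Y0 f] [Y0 [Y0 [Y0 d] [Y0 f]] [Y0 f]]]]
  [Y0 [Y0 f] [Y0 [Y0 [Y0 f] [Y0 d]] [Y0 [Y0 f] [Y0 f]]]]
  [Y0 [Y0 f] [Y0 [Y0 [Y0 f] [Y0 [Y0 d] [Y0 f]]] [Y0 f]]]
  [Y0 [Y0 f] [Y0 [Y0 [Y0 [Y0 f] [Y0 d]] [Y0 f]] [Y0 f]]]
  [Y0 [Y0 [Y0 f] [Y0 f]] [Y0 [Y0 d] [Y0 [Y0 f] [Y0 f]]]]

14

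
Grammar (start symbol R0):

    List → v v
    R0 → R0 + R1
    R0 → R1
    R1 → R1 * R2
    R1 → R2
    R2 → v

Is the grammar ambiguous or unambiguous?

Unambiguous

(List is unreachable from R0, so its rules don't affect L(R0).) The grammar is stratified — R0 handles '+' (left-recursive), R1 handles '*', R2 atoms. Each operator has a fixed associativity and precedence level, so every string has one parse.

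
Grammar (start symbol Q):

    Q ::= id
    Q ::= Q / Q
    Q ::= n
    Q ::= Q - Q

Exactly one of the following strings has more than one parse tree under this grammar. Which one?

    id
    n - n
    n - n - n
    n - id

id: 1 tree
n - n: 1 tree
n - n - n: 2 trees
n - id: 1 tree

n - n - n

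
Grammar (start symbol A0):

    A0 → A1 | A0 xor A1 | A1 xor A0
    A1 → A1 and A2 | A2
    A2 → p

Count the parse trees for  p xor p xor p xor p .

Parse trees for p xor p xor p xor p:
  [A0 [A0 [A0 [A0 [A1 [A2 p]]] xor [A1 [A2 p]]] xor [A1 [A2 p]]] xor [A1 [A2 p]]]
  [A0 [A0 [A0 [A1 [A2 p]] xor [A0 [A1 [A2 p]]]] xor [A1 [A2 p]]] xor [A1 [A2 p]]]
  [A0 [A0 [A1 [A2 p]] xor [A0 [A0 [A1 [A2 p]]] xor [A1 [A2 p]]]] xor [A1 [A2 p]]]
  [A0 [A0 [A1 [A2 p]] xor [A0 [A1 [A2 p]] xor [A0 [A1 [A2 p]]]]] xor [A1 [A2 p]]]
  [A0 [A1 [A2 p]] xor [A0 [A0 [A0 [A1 [A2 p]]] xor [A1 [A2 p]]] xor [A1 [A2 p]]]]
  [A0 [A1 [A2 p]] xor [A0 [A0 [A1 [A2 p]] xor [A0 [A1 [A2 p]]]] xor [A1 [A2 p]]]]
  [A0 [A1 [A2 p]] xor [A0 [A1 [A2 p]] xor [A0 [A0 [A1 [A2 p]]] xor [A1 [A2 p]]]]]
  [A0 [A1 [A2 p]] xor [A0 [A1 [A2 p]] xor [A0 [A1 [A2 p]] xor [A0 [A1 [A2 p]]]]]]

8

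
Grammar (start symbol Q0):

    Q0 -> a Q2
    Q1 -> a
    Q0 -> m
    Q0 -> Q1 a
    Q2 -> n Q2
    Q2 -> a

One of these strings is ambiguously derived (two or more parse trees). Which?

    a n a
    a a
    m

a n a: 1 tree
a a: 2 trees
m: 1 tree

a a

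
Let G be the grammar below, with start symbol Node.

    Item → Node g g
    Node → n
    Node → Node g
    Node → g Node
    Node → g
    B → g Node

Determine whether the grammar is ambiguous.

Ambiguous

Witness: g g

Derivation 1: Node ⇒ Node g ⇒ g g
Derivation 2: Node ⇒ g Node ⇒ g g

Two distinct leftmost derivations for the same string.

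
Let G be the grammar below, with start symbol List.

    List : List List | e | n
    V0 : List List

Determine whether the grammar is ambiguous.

Ambiguous

Witness: e e e

Derivation 1: List ⇒ List List ⇒ List List List ⇒ e List List ⇒ e e List ⇒ e e e
Derivation 2: List ⇒ List List ⇒ e List ⇒ e List List ⇒ e e List ⇒ e e e

Two distinct leftmost derivations for the same string.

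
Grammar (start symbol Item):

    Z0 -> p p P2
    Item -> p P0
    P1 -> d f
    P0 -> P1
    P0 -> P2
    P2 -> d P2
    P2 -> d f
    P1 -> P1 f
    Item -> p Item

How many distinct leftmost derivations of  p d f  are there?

Parse trees for p d f:
  [Item p [P0 [P1 d f]]]
  [Item p [P0 [P2 d f]]]

2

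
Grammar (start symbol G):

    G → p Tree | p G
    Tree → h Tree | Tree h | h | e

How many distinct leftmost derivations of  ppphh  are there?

2

Parse trees for ppphh:
  [G p [G p [G p [Tree h [Tree h]]]]]
  [G p [G p [G p [Tree [Tree h] h]]]]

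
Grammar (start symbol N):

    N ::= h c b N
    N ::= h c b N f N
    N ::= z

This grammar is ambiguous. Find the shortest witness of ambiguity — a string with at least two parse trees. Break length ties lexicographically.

h c b h c b z f z

length 1: no string has ≥2 trees
length 4: no string has ≥2 trees
length 6: no string has ≥2 trees
length 7: no string has ≥2 trees
length 9: h c b h c b z f z has 2 parse trees

Two derivations of h c b h c b z f z:
  N ⇒ h c b N ⇒ h c b h c b N f N ⇒ h c b h c b z f N ⇒ h c b h c b z f z
  N ⇒ h c b N f N ⇒ h c b h c b N f N ⇒ h c b h c b z f N ⇒ h c b h c b z f z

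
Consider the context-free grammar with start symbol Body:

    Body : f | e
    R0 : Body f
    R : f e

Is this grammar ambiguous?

Unambiguous

Only Body is reachable from Body; ignoring the rest: Restricted to the reachable nonterminals, every rule has the form A → t or A → t B, and no two rules for the same A share a first terminal. The grammar encodes a DFA — one run per string.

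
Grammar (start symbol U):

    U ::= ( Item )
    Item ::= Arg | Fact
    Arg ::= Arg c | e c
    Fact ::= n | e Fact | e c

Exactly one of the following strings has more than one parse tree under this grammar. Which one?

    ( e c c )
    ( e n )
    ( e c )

( e c c ): 1 tree
( e n ): 1 tree
( e c ): 2 trees

( e c )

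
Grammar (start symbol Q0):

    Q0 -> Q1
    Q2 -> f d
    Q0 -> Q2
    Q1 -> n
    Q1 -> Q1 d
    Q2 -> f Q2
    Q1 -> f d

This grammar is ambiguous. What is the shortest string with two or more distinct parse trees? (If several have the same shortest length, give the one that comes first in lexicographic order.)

length 1: no string has ≥2 trees
length 2: f d has 2 parse trees

Two derivations of f d:
  Q0 ⇒ Q1 ⇒ f d
  Q0 ⇒ Q2 ⇒ f d

f d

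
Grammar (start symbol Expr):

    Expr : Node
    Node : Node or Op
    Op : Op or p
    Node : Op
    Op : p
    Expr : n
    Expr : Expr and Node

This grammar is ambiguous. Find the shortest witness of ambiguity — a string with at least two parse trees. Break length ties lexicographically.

length 1: no string has ≥2 trees
length 3: p or p has 2 parse trees

Two derivations of p or p:
  Expr ⇒ Node ⇒ Node or Op ⇒ Op or Op ⇒ p or Op ⇒ p or p
  Expr ⇒ Node ⇒ Op ⇒ Op or p ⇒ p or p

p or p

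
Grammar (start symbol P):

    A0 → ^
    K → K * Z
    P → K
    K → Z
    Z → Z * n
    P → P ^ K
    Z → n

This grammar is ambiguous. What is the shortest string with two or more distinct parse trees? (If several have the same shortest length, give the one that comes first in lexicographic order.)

n * n

length 1: no string has ≥2 trees
length 3: n * n has 2 parse trees

Two derivations of n * n:
  P ⇒ K ⇒ K * Z ⇒ Z * Z ⇒ n * Z ⇒ n * n
  P ⇒ K ⇒ Z ⇒ Z * n ⇒ n * n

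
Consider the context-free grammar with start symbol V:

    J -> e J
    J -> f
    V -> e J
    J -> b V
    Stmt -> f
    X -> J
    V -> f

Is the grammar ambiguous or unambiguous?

Unambiguous

Only V, J are reachable from V; ignoring the rest: Each reachable nonterminal has at most one production per leading terminal, and all productions are right-linear; the derivation is determined token-by-token.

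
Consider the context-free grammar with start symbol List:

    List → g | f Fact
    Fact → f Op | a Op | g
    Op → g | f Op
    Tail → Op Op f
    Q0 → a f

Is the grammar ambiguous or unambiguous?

Only List, Fact, Op are reachable from List; ignoring the rest: Each reachable nonterminal has at most one production per leading terminal, and all productions are right-linear; the derivation is determined token-by-token.

Unambiguous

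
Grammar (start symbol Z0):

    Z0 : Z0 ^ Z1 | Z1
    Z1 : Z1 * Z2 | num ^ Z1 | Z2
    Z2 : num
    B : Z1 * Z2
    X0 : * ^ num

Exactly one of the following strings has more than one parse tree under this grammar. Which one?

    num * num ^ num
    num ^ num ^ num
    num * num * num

num ^ num ^ num

num * num ^ num: 1 tree
num ^ num ^ num: 4 trees
num * num * num: 1 tree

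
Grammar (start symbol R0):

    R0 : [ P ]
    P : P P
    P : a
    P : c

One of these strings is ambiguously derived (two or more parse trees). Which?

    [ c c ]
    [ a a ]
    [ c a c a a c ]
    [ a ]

[ c c ]: 1 tree
[ a a ]: 1 tree
[ c a c a a c ]: 42 trees
[ a ]: 1 tree

[ c a c a a c ]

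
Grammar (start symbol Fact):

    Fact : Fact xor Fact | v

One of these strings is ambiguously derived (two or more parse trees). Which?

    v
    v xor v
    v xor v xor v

v: 1 tree
v xor v: 1 tree
v xor v xor v: 2 trees

v xor v xor v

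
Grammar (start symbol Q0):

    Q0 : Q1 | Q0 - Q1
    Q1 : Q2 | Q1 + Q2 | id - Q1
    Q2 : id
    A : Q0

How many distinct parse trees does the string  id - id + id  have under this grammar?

Parse trees for id - id + id:
  [Q0 [Q1 [Q1 id - [Q1 [Q2 id]]] + [Q2 id]]]
  [Q0 [Q1 id - [Q1 [Q1 [Q2 id]] + [Q2 id]]]]
  [Q0 [Q0 [Q1 [Q2 id]]] - [Q1 [Q1 [Q2 id]] + [Q2 id]]]

3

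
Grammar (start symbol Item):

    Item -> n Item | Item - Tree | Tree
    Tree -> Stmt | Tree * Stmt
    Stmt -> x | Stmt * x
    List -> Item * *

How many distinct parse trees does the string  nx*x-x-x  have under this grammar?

6

Parse trees for nx*x-x-x:
  [Item n [Item [Item [Item [Tree [Stmt [Stmt x] * x]]] - [Tree [Stmt x]]] - [Tree [Stmt x]]]]
  [Item n [Item [Item [Item [Tree [Tree [Stmt x]] * [Stmt x]]] - [Tree [Stmt x]]] - [Tree [Stmt x]]]]
  [Item [Item n [Item [Item [Tree [Stmt [Stmt x] * x]]] - [Tree [Stmt x]]]] - [Tree [Stmt x]]]
  [Item [Item n [Item [Item [Tree [Tree [Stmt x]] * [Stmt x]]] - [Tree [Stmt x]]]] - [Tree [Stmt x]]]
  [Item [Item [Item n [Item [Tree [Stmt [Stmt x] * x]]]] - [Tree [Stmt x]]] - [Tree [Stmt x]]]
  [Item [Item [Item n [Item [Tree [Tree [Stmt x]] * [Stmt x]]]] - [Tree [Stmt x]]] - [Tree [Stmt x]]]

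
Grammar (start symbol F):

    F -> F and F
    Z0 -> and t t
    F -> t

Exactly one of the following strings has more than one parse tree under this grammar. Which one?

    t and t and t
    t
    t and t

t and t and t: 2 trees
t: 1 tree
t and t: 1 tree

t and t and t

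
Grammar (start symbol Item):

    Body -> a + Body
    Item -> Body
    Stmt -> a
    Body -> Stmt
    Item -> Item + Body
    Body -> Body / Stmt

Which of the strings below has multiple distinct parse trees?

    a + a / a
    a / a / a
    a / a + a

a + a / a: 3 trees
a / a / a: 1 tree
a / a + a: 1 tree

a + a / a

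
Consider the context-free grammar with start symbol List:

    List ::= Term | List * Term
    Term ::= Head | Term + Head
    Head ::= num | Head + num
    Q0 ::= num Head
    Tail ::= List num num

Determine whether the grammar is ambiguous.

Ambiguous

Witness: num + num

Derivation 1: List ⇒ Term ⇒ Head ⇒ Head + num ⇒ num + num
Derivation 2: List ⇒ Term ⇒ Term + Head ⇒ Head + Head ⇒ num + Head ⇒ num + num

Two distinct leftmost derivations for the same string.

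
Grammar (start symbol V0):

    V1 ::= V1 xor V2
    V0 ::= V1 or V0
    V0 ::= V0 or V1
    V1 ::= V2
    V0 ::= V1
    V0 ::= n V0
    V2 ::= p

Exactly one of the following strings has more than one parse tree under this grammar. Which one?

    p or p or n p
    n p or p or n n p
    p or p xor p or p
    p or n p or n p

p or p xor p or p

p or p or n p: 1 tree
n p or p or n n p: 1 tree
p or p xor p or p: 4 trees
p or n p or n p: 1 tree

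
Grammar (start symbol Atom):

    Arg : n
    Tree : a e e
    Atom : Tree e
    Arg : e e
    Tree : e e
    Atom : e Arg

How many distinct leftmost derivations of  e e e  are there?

2

Parse trees for e e e:
  [Atom [Tree e e] e]
  [Atom e [Arg e e]]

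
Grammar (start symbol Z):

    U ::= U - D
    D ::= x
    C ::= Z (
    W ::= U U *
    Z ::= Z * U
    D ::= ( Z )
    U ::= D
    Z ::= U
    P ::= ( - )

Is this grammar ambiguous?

Unambiguous

Only Z, U, D are reachable from Z; ignoring the rest: Z → Z * U | U  ;  U → U - D | D  — a left-associative chain with D at the bottom. Each string factors uniquely by precedence.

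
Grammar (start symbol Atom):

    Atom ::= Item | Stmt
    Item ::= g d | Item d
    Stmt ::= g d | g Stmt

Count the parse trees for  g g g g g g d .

Parse trees for g g g g g g d:
  [Atom [Stmt g [Stmt g [Stmt g [Stmt g [Stmt g [Stmt g d]]]]]]]

1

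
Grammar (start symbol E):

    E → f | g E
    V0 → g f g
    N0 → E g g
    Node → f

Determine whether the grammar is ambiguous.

Only E is reachable from E; ignoring the rest: The reachable rules are right-linear with at most one rule per (nonterminal, next-terminal) pair. Each input token forces the next rule, so parsing is deterministic.

Unambiguous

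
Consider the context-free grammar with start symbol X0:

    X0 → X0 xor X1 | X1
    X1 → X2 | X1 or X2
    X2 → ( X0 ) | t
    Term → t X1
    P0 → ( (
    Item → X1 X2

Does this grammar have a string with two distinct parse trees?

Only X0, X1, X2 are reachable from X0; ignoring the rest: This is a standard precedence ladder (X0 over X1 over X2), with each level left-recursive on its own operator ('xor' at X0, 'or' at X1). That structure is LR(1), hence unambiguous.

Unambiguous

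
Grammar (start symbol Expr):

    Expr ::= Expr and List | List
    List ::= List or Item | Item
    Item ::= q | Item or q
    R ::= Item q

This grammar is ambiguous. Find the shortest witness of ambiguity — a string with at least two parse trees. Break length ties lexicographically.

length 1: no string has ≥2 trees
length 3: q or q has 2 parse trees

Two derivations of q or q:
  Expr ⇒ List ⇒ List or Item ⇒ Item or Item ⇒ q or Item ⇒ q or q
  Expr ⇒ List ⇒ Item ⇒ Item or q ⇒ q or q

q or q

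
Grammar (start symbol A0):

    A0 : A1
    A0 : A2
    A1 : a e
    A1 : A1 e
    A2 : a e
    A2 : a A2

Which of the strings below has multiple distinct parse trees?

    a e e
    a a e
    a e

a e

a e e: 1 tree
a a e: 1 tree
a e: 2 trees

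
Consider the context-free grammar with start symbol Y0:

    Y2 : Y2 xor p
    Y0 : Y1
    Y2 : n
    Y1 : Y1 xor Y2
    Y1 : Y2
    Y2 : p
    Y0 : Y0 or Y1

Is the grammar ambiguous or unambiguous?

Witness: n xor p

Derivation 1: Y0 ⇒ Y1 ⇒ Y1 xor Y2 ⇒ Y2 xor Y2 ⇒ n xor Y2 ⇒ n xor p
Derivation 2: Y0 ⇒ Y1 ⇒ Y2 ⇒ Y2 xor p ⇒ n xor p

Two distinct leftmost derivations for the same string.

Ambiguous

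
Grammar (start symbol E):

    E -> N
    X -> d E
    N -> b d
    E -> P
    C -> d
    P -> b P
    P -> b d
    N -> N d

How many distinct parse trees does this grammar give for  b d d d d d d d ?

1

Parse trees for b d d d d d d d:
  [E [N [N [N [N [N [N [N b d] d] d] d] d] d] d]]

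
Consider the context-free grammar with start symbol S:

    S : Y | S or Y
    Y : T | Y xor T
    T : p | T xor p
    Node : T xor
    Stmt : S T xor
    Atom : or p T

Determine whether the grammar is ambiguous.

Ambiguous

Witness: p xor p

Derivation 1: S ⇒ Y ⇒ T ⇒ T xor p ⇒ p xor p
Derivation 2: S ⇒ Y ⇒ Y xor T ⇒ T xor T ⇒ p xor T ⇒ p xor p

Two distinct leftmost derivations for the same string.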